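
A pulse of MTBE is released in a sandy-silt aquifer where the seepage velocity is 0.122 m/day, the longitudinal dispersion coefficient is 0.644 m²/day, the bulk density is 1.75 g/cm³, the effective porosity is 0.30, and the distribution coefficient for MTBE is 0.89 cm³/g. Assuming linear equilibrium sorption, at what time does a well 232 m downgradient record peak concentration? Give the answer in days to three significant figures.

11500 days

Retardation factor R = 1 + ρ_b·K_d/n = 1 + 1.75 × 0.89/0.30 = 6.192.
Sorption retards both mechanisms: v_R = v/R = 0.01970 m/day, D_R = D/R = 0.1040 m²/day.
Peak time from v_R²t² + 2D_R t − x² = 0: t = (√(D_R² + v_R²x²) − D_R)/v_R².
√(D_R² + v_R²x²) = √(0.1040² + 0.01970² × 232²) = 4.572; v_R² = 0.0003881.
t = (4.572 − 0.1040)/0.0003881 = 11500 days.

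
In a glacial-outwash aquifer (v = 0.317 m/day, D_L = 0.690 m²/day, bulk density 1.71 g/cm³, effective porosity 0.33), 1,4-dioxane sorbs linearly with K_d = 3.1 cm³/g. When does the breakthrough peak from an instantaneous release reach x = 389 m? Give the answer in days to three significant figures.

20800 days

Retardation factor R = 1 + ρ_b·K_d/n = 1 + 1.71 × 3.1/0.33 = 17.06.
Sorption retards both mechanisms: v_R = v/R = 0.01858 m/day, D_R = D/R = 0.04045 m²/day.
Peak time from v_R²t² + 2D_R t − x² = 0: t = (√(D_R² + v_R²x²) − D_R)/v_R².
√(D_R² + v_R²x²) = √(0.04045² + 0.01858² × 389²) = 7.228; v_R² = 0.0003452.
t = (7.228 − 0.04045)/0.0003452 = 20800 days.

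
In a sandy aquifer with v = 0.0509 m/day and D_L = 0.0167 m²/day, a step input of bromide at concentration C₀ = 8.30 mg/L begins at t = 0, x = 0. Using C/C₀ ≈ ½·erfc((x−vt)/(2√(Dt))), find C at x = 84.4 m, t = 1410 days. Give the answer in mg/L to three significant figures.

For a continuous step input, C/C₀ ≈ ½·erfc((x−vt)/(2√(Dt))).
vt = 0.0509 × 1410 = 71.769 m and 2√(Dt) = 2√(0.0167 × 1410) = 9.705 m.
Argument (x−vt)/(2√(Dt)) = (84.4 − 71.769)/9.705 = 1.301; ½·erfc(1.301) = 0.03289.
C = 8.30 × 0.03289 = 0.273 mg/L.

0.273 mg/L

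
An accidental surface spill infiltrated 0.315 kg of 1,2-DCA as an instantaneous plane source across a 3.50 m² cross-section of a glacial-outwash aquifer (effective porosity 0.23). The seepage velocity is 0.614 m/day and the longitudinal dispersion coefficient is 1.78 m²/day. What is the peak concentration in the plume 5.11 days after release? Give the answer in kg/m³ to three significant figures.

0.0366 kg/m³

The peak of an instantaneous 1D plume sits at x = vt; there the Gaussian factor is 1 and C_max = M/(n_e·A·√(4πDt)), where n_e·A is the pore area the mass is dissolved in.
√(4πDt) = √(4π × 1.78 × 5.11) = 10.69 m, so C_max = 0.315/(0.23 × 3.50 × 10.69) = 0.0366 kg/m³.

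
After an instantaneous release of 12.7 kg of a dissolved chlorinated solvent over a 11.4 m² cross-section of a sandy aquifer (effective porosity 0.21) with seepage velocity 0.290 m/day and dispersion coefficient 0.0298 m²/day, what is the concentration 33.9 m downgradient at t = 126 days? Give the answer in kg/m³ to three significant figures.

For an instantaneous plane source, C(x,t) = M/(n_e·A·√(4πDt)) · exp(−(x−vt)²/(4Dt)), with n_e·A the pore (flow) area.
Plume center vt = 0.290 × 126 = 36.54 m, so the well at 33.9 m is 2.64 m upgradient of the peak.
√(4πDt) = 6.869 m, giving peak height M/(n_e·A·√(4πDt)) = 12.7/(0.21 × 11.4 × 6.869) = 0.7723 kg/m³.
(x−vt)²/(4Dt) = (-2.64)²/(4 × 0.0298 × 126) = 0.4640; exp(−0.4640) = 0.6288.
C = 0.7723 × 0.6288 = 0.486 kg/m³.

0.486 kg/m³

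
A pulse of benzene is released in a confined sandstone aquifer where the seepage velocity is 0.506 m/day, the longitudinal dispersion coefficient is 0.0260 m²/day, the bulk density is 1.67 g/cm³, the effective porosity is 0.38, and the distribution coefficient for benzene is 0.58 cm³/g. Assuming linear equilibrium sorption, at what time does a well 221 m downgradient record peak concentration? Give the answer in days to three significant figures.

1550 days

Retardation factor R = 1 + ρ_b·K_d/n = 1 + 1.67 × 0.58/0.38 = 3.549.
Sorption retards both mechanisms: v_R = v/R = 0.1426 m/day, D_R = D/R = 0.007326 m²/day.
Peak time from v_R²t² + 2D_R t − x² = 0: t = (√(D_R² + v_R²x²) − D_R)/v_R².
√(D_R² + v_R²x²) = √(0.007326² + 0.1426² × 221²) = 31.51; v_R² = 0.02033.
t = (31.51 − 0.007326)/0.02033 = 1550 days.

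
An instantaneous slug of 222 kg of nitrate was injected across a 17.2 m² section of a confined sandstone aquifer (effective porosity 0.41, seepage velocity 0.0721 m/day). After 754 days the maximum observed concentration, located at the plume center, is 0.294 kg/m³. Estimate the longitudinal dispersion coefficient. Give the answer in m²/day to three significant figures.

1.21 m²/day

At the plume center C_max = M/(n_e·A·√(4πDt)), so D = M²/(4πt·(n_e·A·C_max)²).
n_e·A·C_max = 0.41 × 17.2 × 0.294 = 2.073 kg/m.
D = 222²/(4π × 754 × 2.073²) = 1.21 m²/day.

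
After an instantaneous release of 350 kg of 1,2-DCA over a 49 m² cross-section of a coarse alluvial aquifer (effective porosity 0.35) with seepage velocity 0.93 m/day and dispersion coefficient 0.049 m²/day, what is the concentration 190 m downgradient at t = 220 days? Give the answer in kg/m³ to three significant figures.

0.0125 kg/m³

For an instantaneous plane source, C(x,t) = M/(n_e·A·√(4πDt)) · exp(−(x−vt)²/(4Dt)), with n_e·A the pore (flow) area.
Plume center vt = 0.93 × 220 = 204.6 m, so the well at 190 m is 14.6 m upgradient of the peak.
√(4πDt) = 11.64 m, giving peak height M/(n_e·A·√(4πDt)) = 350/(0.35 × 49 × 11.64) = 1.753 kg/m³.
(x−vt)²/(4Dt) = (-14.6)²/(4 × 0.049 × 220) = 4.943; exp(−4.943) = 0.007133.
C = 1.753 × 0.007133 = 0.0125 kg/m³.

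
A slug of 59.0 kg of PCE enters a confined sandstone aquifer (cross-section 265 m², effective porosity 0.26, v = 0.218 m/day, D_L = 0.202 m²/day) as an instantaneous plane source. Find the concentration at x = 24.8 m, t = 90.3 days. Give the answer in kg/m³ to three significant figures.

0.0395 kg/m³

For an instantaneous plane source, C(x,t) = M/(n_e·A·√(4πDt)) · exp(−(x−vt)²/(4Dt)), with n_e·A the pore (flow) area.
Plume center vt = 0.218 × 90.3 = 19.6854 m, so the well at 24.8 m is 5.1146 m downgradient of the peak.
√(4πDt) = 15.14 m, giving peak height M/(n_e·A·√(4πDt)) = 59.0/(0.26 × 265 × 15.14) = 0.05656 kg/m³.
(x−vt)²/(4Dt) = (5.1146)²/(4 × 0.202 × 90.3) = 0.3585; exp(−0.3585) = 0.6987.
C = 0.05656 × 0.6987 = 0.0395 kg/m³.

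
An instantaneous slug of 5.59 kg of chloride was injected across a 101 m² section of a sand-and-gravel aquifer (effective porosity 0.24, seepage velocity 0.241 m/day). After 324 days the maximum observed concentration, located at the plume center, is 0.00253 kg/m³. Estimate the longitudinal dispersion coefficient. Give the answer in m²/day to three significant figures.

2.04 m²/day

At the plume center C_max = M/(n_e·A·√(4πDt)), so D = M²/(4πt·(n_e·A·C_max)²).
n_e·A·C_max = 0.24 × 101 × 0.00253 = 0.06133 kg/m.
D = 5.59²/(4π × 324 × 0.06133²) = 2.04 m²/day.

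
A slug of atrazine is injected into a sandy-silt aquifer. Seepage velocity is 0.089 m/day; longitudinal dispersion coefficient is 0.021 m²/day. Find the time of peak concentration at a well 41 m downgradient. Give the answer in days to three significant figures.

For the 1D instantaneous-source solution, setting ∂C/∂t = 0 at fixed x gives v²t² + 2Dt − x² = 0, so t = (√(D² + v²x²) − D)/v².
√(D² + v²x²) = √(0.021² + 0.089² × 41²) = 3.649; v² = 0.007921.
t = (3.649 − 0.021)/0.007921 = 458 days (vs. the pure-advection estimate x/v = 461 d).

458 days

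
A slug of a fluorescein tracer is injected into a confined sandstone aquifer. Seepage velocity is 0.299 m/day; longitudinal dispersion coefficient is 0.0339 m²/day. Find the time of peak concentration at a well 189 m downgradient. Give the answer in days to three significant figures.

632 days

For the 1D instantaneous-source solution, setting ∂C/∂t = 0 at fixed x gives v²t² + 2Dt − x² = 0, so t = (√(D² + v²x²) − D)/v².
√(D² + v²x²) = √(0.0339² + 0.299² × 189²) = 56.51; v² = 0.089401.
t = (56.51 − 0.0339)/0.089401 = 632 days (vs. the pure-advection estimate x/v = 632 d).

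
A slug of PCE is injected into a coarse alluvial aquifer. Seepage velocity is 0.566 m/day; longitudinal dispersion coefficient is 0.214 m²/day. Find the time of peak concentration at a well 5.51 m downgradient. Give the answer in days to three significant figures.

For the 1D instantaneous-source solution, setting ∂C/∂t = 0 at fixed x gives v²t² + 2Dt − x² = 0, so t = (√(D² + v²x²) − D)/v².
√(D² + v²x²) = √(0.214² + 0.566² × 5.51²) = 3.126; v² = 0.320356.
t = (3.126 − 0.214)/0.320356 = 9.09 days (vs. the pure-advection estimate x/v = 9.73 d).

9.09 days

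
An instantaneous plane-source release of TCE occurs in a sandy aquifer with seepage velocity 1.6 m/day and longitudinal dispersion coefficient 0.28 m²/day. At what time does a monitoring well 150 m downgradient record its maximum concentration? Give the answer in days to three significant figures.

93.6 days

For the 1D instantaneous-source solution, setting ∂C/∂t = 0 at fixed x gives v²t² + 2Dt − x² = 0, so t = (√(D² + v²x²) − D)/v².
√(D² + v²x²) = √(0.28² + 1.6² × 150²) = 240.0; v² = 2.56.
t = (240.0 − 0.28)/2.56 = 93.6 days (vs. the pure-advection estimate x/v = 93.8 d).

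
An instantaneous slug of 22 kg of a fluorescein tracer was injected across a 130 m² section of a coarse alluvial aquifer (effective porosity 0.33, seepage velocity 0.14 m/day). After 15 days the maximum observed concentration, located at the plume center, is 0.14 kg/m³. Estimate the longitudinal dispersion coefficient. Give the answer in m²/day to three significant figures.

At the plume center C_max = M/(n_e·A·√(4πDt)), so D = M²/(4πt·(n_e·A·C_max)²).
n_e·A·C_max = 0.33 × 130 × 0.14 = 6.006 kg/m.
D = 22²/(4π × 15 × 6.006²) = 0.0712 m²/day.

0.0712 m²/day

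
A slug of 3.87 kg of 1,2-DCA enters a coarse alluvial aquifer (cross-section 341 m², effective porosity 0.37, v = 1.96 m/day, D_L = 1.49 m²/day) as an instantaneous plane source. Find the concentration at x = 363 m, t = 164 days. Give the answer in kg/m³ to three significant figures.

9.46e-05 kg/m³

For an instantaneous plane source, C(x,t) = M/(n_e·A·√(4πDt)) · exp(−(x−vt)²/(4Dt)), with n_e·A the pore (flow) area.
Plume center vt = 1.96 × 164 = 321.44 m, so the well at 363 m is 41.56 m downgradient of the peak.
√(4πDt) = 55.41 m, giving peak height M/(n_e·A·√(4πDt)) = 3.87/(0.37 × 341 × 55.41) = 0.0005536 kg/m³.
(x−vt)²/(4Dt) = (41.56)²/(4 × 1.49 × 164) = 1.767; exp(−1.767) = 0.1708.
C = 0.0005536 × 0.1708 = 9.46e-05 kg/m³.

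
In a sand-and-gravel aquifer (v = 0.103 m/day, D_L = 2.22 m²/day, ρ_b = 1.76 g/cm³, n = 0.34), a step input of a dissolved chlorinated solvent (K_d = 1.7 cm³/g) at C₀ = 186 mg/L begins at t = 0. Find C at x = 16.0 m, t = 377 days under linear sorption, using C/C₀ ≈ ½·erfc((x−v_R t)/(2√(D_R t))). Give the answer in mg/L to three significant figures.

33.2 mg/L

Retardation factor R = 1 + ρ_b·K_d/n = 1 + 1.76 × 1.7/0.34 = 9.800.
Sorption retards both mechanisms: v_R = v/R = 0.01051 m/day, D_R = D/R = 0.2265 m²/day.
v_R·t = 0.01051 × 377 = 3.96227 m; 2√(D_R t) = 18.48 m; argument = (16.0 − 3.96227)/18.48 = 0.6514.
C = C₀ × ½·erfc(0.6514) = 186 × 0.1785 = 33.2 mg/L.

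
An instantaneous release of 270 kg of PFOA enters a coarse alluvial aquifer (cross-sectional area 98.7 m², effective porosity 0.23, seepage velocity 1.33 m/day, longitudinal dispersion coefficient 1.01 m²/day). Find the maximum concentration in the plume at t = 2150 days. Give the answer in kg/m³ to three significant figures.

0.0720 kg/m³

The peak of an instantaneous 1D plume sits at x = vt; there the Gaussian factor is 1 and C_max = M/(n_e·A·√(4πDt)), where n_e·A is the pore area the mass is dissolved in.
√(4πDt) = √(4π × 1.01 × 2150) = 165.2 m, so C_max = 270/(0.23 × 98.7 × 165.2) = 0.0720 kg/m³.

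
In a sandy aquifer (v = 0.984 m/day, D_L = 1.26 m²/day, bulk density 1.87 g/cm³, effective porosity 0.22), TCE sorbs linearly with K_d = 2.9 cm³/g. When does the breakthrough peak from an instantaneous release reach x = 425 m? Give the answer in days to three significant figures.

11000 days

Retardation factor R = 1 + ρ_b·K_d/n = 1 + 1.87 × 2.9/0.22 = 25.65.
Sorption retards both mechanisms: v_R = v/R = 0.03836 m/day, D_R = D/R = 0.04912 m²/day.
Peak time from v_R²t² + 2D_R t − x² = 0: t = (√(D_R² + v_R²x²) − D_R)/v_R².
√(D_R² + v_R²x²) = √(0.04912² + 0.03836² × 425²) = 16.30; v_R² = 0.001471.
t = (16.30 − 0.04912)/0.001471 = 11000 days.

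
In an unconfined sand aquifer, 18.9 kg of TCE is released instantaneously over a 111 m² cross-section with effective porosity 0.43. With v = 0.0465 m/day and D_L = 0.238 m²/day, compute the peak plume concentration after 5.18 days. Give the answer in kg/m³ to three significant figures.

The peak of an instantaneous 1D plume sits at x = vt; there the Gaussian factor is 1 and C_max = M/(n_e·A·√(4πDt)), where n_e·A is the pore area the mass is dissolved in.
√(4πDt) = √(4π × 0.238 × 5.18) = 3.936 m, so C_max = 18.9/(0.43 × 111 × 3.936) = 0.101 kg/m³.

0.101 kg/m³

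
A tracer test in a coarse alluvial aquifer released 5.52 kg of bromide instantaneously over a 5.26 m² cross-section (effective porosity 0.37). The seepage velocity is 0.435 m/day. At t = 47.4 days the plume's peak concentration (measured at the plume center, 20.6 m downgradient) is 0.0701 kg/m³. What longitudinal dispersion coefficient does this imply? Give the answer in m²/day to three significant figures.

2.75 m²/day

At the plume center C_max = M/(n_e·A·√(4πDt)), so D = M²/(4πt·(n_e·A·C_max)²).
n_e·A·C_max = 0.37 × 5.26 × 0.0701 = 0.1364 kg/m.
D = 5.52²/(4π × 47.4 × 0.1364²) = 2.75 m²/day.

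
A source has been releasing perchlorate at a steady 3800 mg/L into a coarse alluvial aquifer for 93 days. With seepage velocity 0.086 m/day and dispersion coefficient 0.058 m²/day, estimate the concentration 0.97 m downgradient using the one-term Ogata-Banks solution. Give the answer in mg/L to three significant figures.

For a continuous step input, C/C₀ ≈ ½·erfc((x−vt)/(2√(Dt))).
vt = 0.086 × 93 = 7.998 m and 2√(Dt) = 2√(0.058 × 93) = 4.645 m.
Argument (x−vt)/(2√(Dt)) = (0.97 − 7.998)/4.645 = -1.513; ½·erfc(-1.513) = 0.9838.
C = 3800 × 0.9838 = 3740 mg/L.

3740 mg/L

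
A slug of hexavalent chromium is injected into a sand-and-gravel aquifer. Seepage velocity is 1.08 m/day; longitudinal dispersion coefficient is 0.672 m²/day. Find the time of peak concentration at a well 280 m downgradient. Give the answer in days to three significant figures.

259 days

For the 1D instantaneous-source solution, setting ∂C/∂t = 0 at fixed x gives v²t² + 2Dt − x² = 0, so t = (√(D² + v²x²) − D)/v².
√(D² + v²x²) = √(0.672² + 1.08² × 280²) = 302.4; v² = 1.1664.
t = (302.4 − 0.672)/1.1664 = 259 days (vs. the pure-advection estimate x/v = 259 d).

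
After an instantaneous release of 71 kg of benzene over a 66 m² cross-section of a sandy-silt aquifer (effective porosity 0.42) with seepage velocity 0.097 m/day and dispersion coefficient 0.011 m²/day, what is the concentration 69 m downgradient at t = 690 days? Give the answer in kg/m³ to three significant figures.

0.228 kg/m³

For an instantaneous plane source, C(x,t) = M/(n_e·A·√(4πDt)) · exp(−(x−vt)²/(4Dt)), with n_e·A the pore (flow) area.
Plume center vt = 0.097 × 690 = 66.93 m, so the well at 69 m is 2.07 m downgradient of the peak.
√(4πDt) = 9.766 m, giving peak height M/(n_e·A·√(4πDt)) = 71/(0.42 × 66 × 9.766) = 0.2623 kg/m³.
(x−vt)²/(4Dt) = (2.07)²/(4 × 0.011 × 690) = 0.1411; exp(−0.1411) = 0.8684.
C = 0.2623 × 0.8684 = 0.228 kg/m³.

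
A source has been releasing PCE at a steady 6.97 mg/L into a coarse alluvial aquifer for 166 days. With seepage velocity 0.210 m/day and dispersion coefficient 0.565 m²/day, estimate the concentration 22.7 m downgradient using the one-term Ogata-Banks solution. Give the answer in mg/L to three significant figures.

For a continuous step input, C/C₀ ≈ ½·erfc((x−vt)/(2√(Dt))).
vt = 0.210 × 166 = 34.86 m and 2√(Dt) = 2√(0.565 × 166) = 19.37 m.
Argument (x−vt)/(2√(Dt)) = (22.7 − 34.86)/19.37 = -0.6278; ½·erfc(-0.6278) = 0.8127.
C = 6.97 × 0.8127 = 5.66 mg/L.

5.66 mg/L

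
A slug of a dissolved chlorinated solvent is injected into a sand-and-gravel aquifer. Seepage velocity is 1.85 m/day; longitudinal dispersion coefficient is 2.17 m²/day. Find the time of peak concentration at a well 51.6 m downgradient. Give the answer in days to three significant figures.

For the 1D instantaneous-source solution, setting ∂C/∂t = 0 at fixed x gives v²t² + 2Dt − x² = 0, so t = (√(D² + v²x²) − D)/v².
√(D² + v²x²) = √(2.17² + 1.85² × 51.6²) = 95.48; v² = 3.4225.
t = (95.48 − 2.17)/3.4225 = 27.3 days (vs. the pure-advection estimate x/v = 27.9 d).

27.3 days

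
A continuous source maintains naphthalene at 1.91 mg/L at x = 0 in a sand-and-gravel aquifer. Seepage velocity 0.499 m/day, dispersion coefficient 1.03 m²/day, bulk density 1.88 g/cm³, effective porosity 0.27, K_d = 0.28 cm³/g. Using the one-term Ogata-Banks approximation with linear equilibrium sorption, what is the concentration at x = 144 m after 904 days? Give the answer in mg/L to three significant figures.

1.22 mg/L

Retardation factor R = 1 + ρ_b·K_d/n = 1 + 1.88 × 0.28/0.27 = 2.950.
Sorption retards both mechanisms: v_R = v/R = 0.1692 m/day, D_R = D/R = 0.3492 m²/day.
v_R·t = 0.1692 × 904 = 152.9568 m; 2√(D_R t) = 35.53 m; argument = (144 − 152.9568)/35.53 = -0.2521.
C = C₀ × ½·erfc(-0.2521) = 1.91 × 0.6393 = 1.22 mg/L.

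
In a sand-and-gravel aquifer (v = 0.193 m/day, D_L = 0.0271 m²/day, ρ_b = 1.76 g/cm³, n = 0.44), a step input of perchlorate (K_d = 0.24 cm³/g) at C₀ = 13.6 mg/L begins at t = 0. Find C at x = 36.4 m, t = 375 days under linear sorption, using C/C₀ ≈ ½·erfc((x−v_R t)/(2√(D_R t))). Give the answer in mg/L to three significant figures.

Retardation factor R = 1 + ρ_b·K_d/n = 1 + 1.76 × 0.24/0.44 = 1.960.
Sorption retards both mechanisms: v_R = v/R = 0.09847 m/day, D_R = D/R = 0.01383 m²/day.
v_R·t = 0.09847 × 375 = 36.92625 m; 2√(D_R t) = 4.555 m; argument = (36.4 − 36.92625)/4.555 = -0.1155.
C = C₀ × ½·erfc(-0.1155) = 13.6 × 0.5649 = 7.68 mg/L.

7.68 mg/L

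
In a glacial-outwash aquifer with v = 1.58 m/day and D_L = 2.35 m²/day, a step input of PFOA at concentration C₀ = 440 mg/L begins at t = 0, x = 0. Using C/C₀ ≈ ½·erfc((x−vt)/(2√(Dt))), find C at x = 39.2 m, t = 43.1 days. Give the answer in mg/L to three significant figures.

For a continuous step input, C/C₀ ≈ ½·erfc((x−vt)/(2√(Dt))).
vt = 1.58 × 43.1 = 68.098 m and 2√(Dt) = 2√(2.35 × 43.1) = 20.13 m.
Argument (x−vt)/(2√(Dt)) = (39.2 − 68.098)/20.13 = -1.436; ½·erfc(-1.436) = 0.9789.
C = 440 × 0.9789 = 431 mg/L.

431 mg/L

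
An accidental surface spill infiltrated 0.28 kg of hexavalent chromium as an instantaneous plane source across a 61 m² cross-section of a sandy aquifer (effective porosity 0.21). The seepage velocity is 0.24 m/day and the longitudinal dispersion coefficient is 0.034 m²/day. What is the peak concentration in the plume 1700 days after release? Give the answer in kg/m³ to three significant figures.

The peak of an instantaneous 1D plume sits at x = vt; there the Gaussian factor is 1 and C_max = M/(n_e·A·√(4πDt)), where n_e·A is the pore area the mass is dissolved in.
√(4πDt) = √(4π × 0.034 × 1700) = 26.95 m, so C_max = 0.28/(0.21 × 61 × 26.95) = 0.000811 kg/m³.

0.000811 kg/m³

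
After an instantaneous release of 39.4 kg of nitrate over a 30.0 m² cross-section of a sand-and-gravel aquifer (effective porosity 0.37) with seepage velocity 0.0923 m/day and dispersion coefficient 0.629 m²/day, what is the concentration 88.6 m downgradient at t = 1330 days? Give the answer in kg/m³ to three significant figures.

For an instantaneous plane source, C(x,t) = M/(n_e·A·√(4πDt)) · exp(−(x−vt)²/(4Dt)), with n_e·A the pore (flow) area.
Plume center vt = 0.0923 × 1330 = 122.759 m, so the well at 88.6 m is 34.159 m upgradient of the peak.
√(4πDt) = 102.5 m, giving peak height M/(n_e·A·√(4πDt)) = 39.4/(0.37 × 30.0 × 102.5) = 0.03463 kg/m³.
(x−vt)²/(4Dt) = (-34.159)²/(4 × 0.629 × 1330) = 0.3487; exp(−0.3487) = 0.7056.
C = 0.03463 × 0.7056 = 0.0244 kg/m³.

0.0244 kg/m³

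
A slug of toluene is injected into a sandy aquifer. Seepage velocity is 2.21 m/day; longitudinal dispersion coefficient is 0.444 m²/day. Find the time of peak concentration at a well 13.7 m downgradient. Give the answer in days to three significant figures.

6.11 days

For the 1D instantaneous-source solution, setting ∂C/∂t = 0 at fixed x gives v²t² + 2Dt − x² = 0, so t = (√(D² + v²x²) − D)/v².
√(D² + v²x²) = √(0.444² + 2.21² × 13.7²) = 30.28; v² = 4.8841.
t = (30.28 − 0.444)/4.8841 = 6.11 days (vs. the pure-advection estimate x/v = 6.20 d).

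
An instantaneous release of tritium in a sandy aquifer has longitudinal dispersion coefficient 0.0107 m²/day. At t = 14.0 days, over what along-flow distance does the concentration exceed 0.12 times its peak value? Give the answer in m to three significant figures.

The plume is Gaussian with σ = √(2Dt) = √(2 × 0.0107 × 14.0) = 0.5474 m.
C/C_peak = exp(−Δx²/(2σ²)) = 0.12 ⇒ Δx = σ·√(−2 ln 0.12) = 0.5474 × 2.059 = 1.127 m.
Width = 2Δx = 2.25 m.

2.25 m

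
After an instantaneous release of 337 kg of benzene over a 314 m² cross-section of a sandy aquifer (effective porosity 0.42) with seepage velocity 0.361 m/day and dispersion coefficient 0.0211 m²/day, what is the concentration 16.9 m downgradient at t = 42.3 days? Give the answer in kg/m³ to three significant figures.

For an instantaneous plane source, C(x,t) = M/(n_e·A·√(4πDt)) · exp(−(x−vt)²/(4Dt)), with n_e·A the pore (flow) area.
Plume center vt = 0.361 × 42.3 = 15.2703 m, so the well at 16.9 m is 1.6297 m downgradient of the peak.
√(4πDt) = 3.349 m, giving peak height M/(n_e·A·√(4πDt)) = 337/(0.42 × 314 × 3.349) = 0.7630 kg/m³.
(x−vt)²/(4Dt) = (1.6297)²/(4 × 0.0211 × 42.3) = 0.7439; exp(−0.7439) = 0.4753.
C = 0.7630 × 0.4753 = 0.363 kg/m³.

0.363 kg/m³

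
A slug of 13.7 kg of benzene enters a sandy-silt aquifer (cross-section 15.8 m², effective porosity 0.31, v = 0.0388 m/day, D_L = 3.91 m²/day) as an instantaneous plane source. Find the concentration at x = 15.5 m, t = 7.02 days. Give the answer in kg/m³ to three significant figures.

0.0182 kg/m³

For an instantaneous plane source, C(x,t) = M/(n_e·A·√(4πDt)) · exp(−(x−vt)²/(4Dt)), with n_e·A the pore (flow) area.
Plume center vt = 0.0388 × 7.02 = 0.272376 m, so the well at 15.5 m is 15.227624 m downgradient of the peak.
√(4πDt) = 18.57 m, giving peak height M/(n_e·A·√(4πDt)) = 13.7/(0.31 × 15.8 × 18.57) = 0.1506 kg/m³.
(x−vt)²/(4Dt) = (15.227624)²/(4 × 3.91 × 7.02) = 2.112; exp(−2.112) = 0.1210.
C = 0.1506 × 0.1210 = 0.0182 kg/m³.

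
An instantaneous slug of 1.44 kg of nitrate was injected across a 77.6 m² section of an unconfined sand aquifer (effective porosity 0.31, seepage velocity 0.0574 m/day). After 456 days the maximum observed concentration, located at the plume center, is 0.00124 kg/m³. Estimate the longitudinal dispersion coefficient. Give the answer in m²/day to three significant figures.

At the plume center C_max = M/(n_e·A·√(4πDt)), so D = M²/(4πt·(n_e·A·C_max)²).
n_e·A·C_max = 0.31 × 77.6 × 0.00124 = 0.02983 kg/m.
D = 1.44²/(4π × 456 × 0.02983²) = 0.407 m²/day.

0.407 m²/day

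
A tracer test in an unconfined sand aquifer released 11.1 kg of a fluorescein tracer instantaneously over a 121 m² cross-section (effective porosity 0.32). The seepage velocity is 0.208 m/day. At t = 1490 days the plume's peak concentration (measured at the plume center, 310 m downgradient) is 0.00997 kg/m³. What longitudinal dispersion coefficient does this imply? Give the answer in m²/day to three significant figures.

0.0442 m²/day

At the plume center C_max = M/(n_e·A·√(4πDt)), so D = M²/(4πt·(n_e·A·C_max)²).
n_e·A·C_max = 0.32 × 121 × 0.00997 = 0.3860 kg/m.
D = 11.1²/(4π × 1490 × 0.3860²) = 0.0442 m²/day.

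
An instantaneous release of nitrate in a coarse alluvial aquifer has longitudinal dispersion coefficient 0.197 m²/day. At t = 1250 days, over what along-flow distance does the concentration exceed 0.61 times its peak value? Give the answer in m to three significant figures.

44.1 m

The plume is Gaussian with σ = √(2Dt) = √(2 × 0.197 × 1250) = 22.19 m.
C/C_peak = exp(−Δx²/(2σ²)) = 0.61 ⇒ Δx = σ·√(−2 ln 0.61) = 22.19 × 0.9943 = 22.06 m.
Width = 2Δx = 44.1 m.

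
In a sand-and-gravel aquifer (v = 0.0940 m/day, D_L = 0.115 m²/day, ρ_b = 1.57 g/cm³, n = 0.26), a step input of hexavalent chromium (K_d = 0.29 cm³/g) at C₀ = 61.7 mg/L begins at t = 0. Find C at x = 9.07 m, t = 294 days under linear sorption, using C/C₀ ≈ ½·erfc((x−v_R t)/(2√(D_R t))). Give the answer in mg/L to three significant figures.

Retardation factor R = 1 + ρ_b·K_d/n = 1 + 1.57 × 0.29/0.26 = 2.751.
Sorption retards both mechanisms: v_R = v/R = 0.03417 m/day, D_R = D/R = 0.04180 m²/day.
v_R·t = 0.03417 × 294 = 10.04598 m; 2√(D_R t) = 7.011 m; argument = (9.07 − 10.04598)/7.011 = -0.1392.
C = C₀ × ½·erfc(-0.1392) = 61.7 × 0.5780 = 35.7 mg/L.

35.7 mg/L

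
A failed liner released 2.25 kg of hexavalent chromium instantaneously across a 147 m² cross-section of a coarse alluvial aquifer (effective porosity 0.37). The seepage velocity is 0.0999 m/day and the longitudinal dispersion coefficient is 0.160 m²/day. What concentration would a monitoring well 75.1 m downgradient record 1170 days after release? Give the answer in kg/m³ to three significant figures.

8.29e-05 kg/m³

For an instantaneous plane source, C(x,t) = M/(n_e·A·√(4πDt)) · exp(−(x−vt)²/(4Dt)), with n_e·A the pore (flow) area.
Plume center vt = 0.0999 × 1170 = 116.883 m, so the well at 75.1 m is 41.783 m upgradient of the peak.
√(4πDt) = 48.50 m, giving peak height M/(n_e·A·√(4πDt)) = 2.25/(0.37 × 147 × 48.50) = 0.0008529 kg/m³.
(x−vt)²/(4Dt) = (-41.783)²/(4 × 0.160 × 1170) = 2.331; exp(−2.331) = 0.09720.
C = 0.0008529 × 0.09720 = 8.29e-05 kg/m³.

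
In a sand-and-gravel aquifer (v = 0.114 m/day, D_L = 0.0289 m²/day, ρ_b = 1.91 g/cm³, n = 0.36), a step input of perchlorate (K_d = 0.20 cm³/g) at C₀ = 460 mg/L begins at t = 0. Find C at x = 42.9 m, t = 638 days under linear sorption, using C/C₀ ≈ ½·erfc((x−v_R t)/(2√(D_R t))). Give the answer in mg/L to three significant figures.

Retardation factor R = 1 + ρ_b·K_d/n = 1 + 1.91 × 0.20/0.36 = 2.061.
Sorption retards both mechanisms: v_R = v/R = 0.05531 m/day, D_R = D/R = 0.01402 m²/day.
v_R·t = 0.05531 × 638 = 35.28778 m; 2√(D_R t) = 5.982 m; argument = (42.9 − 35.28778)/5.982 = 1.273.
C = C₀ × ½·erfc(1.273) = 460 × 0.03591 = 16.5 mg/L.

16.5 mg/L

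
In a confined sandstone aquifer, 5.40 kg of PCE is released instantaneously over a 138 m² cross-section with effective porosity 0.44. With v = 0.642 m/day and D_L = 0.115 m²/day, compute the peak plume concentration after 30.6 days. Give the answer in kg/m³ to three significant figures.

The peak of an instantaneous 1D plume sits at x = vt; there the Gaussian factor is 1 and C_max = M/(n_e·A·√(4πDt)), where n_e·A is the pore area the mass is dissolved in.
√(4πDt) = √(4π × 0.115 × 30.6) = 6.650 m, so C_max = 5.40/(0.44 × 138 × 6.650) = 0.0134 kg/m³.

0.0134 kg/m³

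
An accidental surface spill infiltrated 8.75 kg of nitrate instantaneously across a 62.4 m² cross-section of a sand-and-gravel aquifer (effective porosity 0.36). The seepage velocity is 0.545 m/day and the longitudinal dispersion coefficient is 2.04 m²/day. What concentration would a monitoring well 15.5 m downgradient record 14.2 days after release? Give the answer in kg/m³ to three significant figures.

0.0121 kg/m³

For an instantaneous plane source, C(x,t) = M/(n_e·A·√(4πDt)) · exp(−(x−vt)²/(4Dt)), with n_e·A the pore (flow) area.
Plume center vt = 0.545 × 14.2 = 7.739 m, so the well at 15.5 m is 7.761 m downgradient of the peak.
√(4πDt) = 19.08 m, giving peak height M/(n_e·A·√(4πDt)) = 8.75/(0.36 × 62.4 × 19.08) = 0.02041 kg/m³.
(x−vt)²/(4Dt) = (7.761)²/(4 × 2.04 × 14.2) = 0.5198; exp(−0.5198) = 0.5946.
C = 0.02041 × 0.5946 = 0.0121 kg/m³.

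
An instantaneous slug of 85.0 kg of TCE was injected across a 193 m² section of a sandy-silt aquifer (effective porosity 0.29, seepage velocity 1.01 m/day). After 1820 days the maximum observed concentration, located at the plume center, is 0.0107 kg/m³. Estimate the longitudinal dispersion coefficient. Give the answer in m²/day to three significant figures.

At the plume center C_max = M/(n_e·A·√(4πDt)), so D = M²/(4πt·(n_e·A·C_max)²).
n_e·A·C_max = 0.29 × 193 × 0.0107 = 0.5989 kg/m.
D = 85.0²/(4π × 1820 × 0.5989²) = 0.881 m²/day.

0.881 m²/day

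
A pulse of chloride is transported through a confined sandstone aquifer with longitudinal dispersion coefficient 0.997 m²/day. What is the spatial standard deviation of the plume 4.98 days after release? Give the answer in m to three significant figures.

3.15 m

Dispersive spreading gives a Gaussian with σ² = 2Dt; advection only shifts the center.
σ = √(2 × 0.997 × 4.98) = 3.15 m.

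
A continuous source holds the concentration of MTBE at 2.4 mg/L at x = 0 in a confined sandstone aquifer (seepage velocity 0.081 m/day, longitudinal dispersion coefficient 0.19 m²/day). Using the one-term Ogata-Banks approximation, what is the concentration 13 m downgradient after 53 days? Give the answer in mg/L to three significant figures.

For a continuous step input, C/C₀ ≈ ½·erfc((x−vt)/(2√(Dt))).
vt = 0.081 × 53 = 4.293 m and 2√(Dt) = 2√(0.19 × 53) = 6.347 m.
Argument (x−vt)/(2√(Dt)) = (13 − 4.293)/6.347 = 1.372; ½·erfc(1.372) = 0.02617.
C = 2.4 × 0.02617 = 0.0628 mg/L.

0.0628 mg/L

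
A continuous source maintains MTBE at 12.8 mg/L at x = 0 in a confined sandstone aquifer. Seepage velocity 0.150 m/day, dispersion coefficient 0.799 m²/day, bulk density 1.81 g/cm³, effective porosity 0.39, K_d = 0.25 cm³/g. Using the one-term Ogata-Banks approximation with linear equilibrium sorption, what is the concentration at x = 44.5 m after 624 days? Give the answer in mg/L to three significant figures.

6.12 mg/L

Retardation factor R = 1 + ρ_b·K_d/n = 1 + 1.81 × 0.25/0.39 = 2.160.
Sorption retards both mechanisms: v_R = v/R = 0.06944 m/day, D_R = D/R = 0.3699 m²/day.
v_R·t = 0.06944 × 624 = 43.33056 m; 2√(D_R t) = 30.39 m; argument = (44.5 − 43.33056)/30.39 = 0.03848.
C = C₀ × ½·erfc(0.03848) = 12.8 × 0.4783 = 6.12 mg/L.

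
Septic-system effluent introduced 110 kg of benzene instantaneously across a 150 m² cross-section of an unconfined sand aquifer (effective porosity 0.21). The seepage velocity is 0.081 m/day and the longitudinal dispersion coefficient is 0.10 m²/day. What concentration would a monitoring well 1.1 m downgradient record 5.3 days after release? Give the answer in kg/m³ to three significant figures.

For an instantaneous plane source, C(x,t) = M/(n_e·A·√(4πDt)) · exp(−(x−vt)²/(4Dt)), with n_e·A the pore (flow) area.
Plume center vt = 0.081 × 5.3 = 0.4293 m, so the well at 1.1 m is 0.6707 m downgradient of the peak.
√(4πDt) = 2.581 m, giving peak height M/(n_e·A·√(4πDt)) = 110/(0.21 × 150 × 2.581) = 1.353 kg/m³.
(x−vt)²/(4Dt) = (0.6707)²/(4 × 0.10 × 5.3) = 0.2122; exp(−0.2122) = 0.8088.
C = 1.353 × 0.8088 = 1.09 kg/m³.

1.09 kg/m³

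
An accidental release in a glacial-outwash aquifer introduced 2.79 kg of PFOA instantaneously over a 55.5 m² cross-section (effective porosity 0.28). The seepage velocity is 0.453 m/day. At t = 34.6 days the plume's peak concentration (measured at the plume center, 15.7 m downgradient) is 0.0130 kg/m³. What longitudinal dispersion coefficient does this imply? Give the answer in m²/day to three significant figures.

0.439 m²/day

At the plume center C_max = M/(n_e·A·√(4πDt)), so D = M²/(4πt·(n_e·A·C_max)²).
n_e·A·C_max = 0.28 × 55.5 × 0.0130 = 0.2020 kg/m.
D = 2.79²/(4π × 34.6 × 0.2020²) = 0.439 m²/day.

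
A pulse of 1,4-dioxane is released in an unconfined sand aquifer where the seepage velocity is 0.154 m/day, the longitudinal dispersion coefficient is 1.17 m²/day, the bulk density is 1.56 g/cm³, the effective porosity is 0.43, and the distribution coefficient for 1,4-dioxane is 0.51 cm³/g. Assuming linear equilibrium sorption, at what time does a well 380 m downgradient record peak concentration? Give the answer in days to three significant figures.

6890 days

Retardation factor R = 1 + ρ_b·K_d/n = 1 + 1.56 × 0.51/0.43 = 2.850.
Sorption retards both mechanisms: v_R = v/R = 0.05404 m/day, D_R = D/R = 0.4105 m²/day.
Peak time from v_R²t² + 2D_R t − x² = 0: t = (√(D_R² + v_R²x²) − D_R)/v_R².
√(D_R² + v_R²x²) = √(0.4105² + 0.05404² × 380²) = 20.54; v_R² = 0.002920.
t = (20.54 − 0.4105)/0.002920 = 6890 days.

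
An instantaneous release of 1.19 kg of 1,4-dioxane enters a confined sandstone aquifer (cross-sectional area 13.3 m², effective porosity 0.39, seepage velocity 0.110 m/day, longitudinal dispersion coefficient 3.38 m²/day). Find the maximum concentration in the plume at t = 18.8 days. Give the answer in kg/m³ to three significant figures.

The peak of an instantaneous 1D plume sits at x = vt; there the Gaussian factor is 1 and C_max = M/(n_e·A·√(4πDt)), where n_e·A is the pore area the mass is dissolved in.
√(4πDt) = √(4π × 3.38 × 18.8) = 28.26 m, so C_max = 1.19/(0.39 × 13.3 × 28.26) = 0.00812 kg/m³.

0.00812 kg/m³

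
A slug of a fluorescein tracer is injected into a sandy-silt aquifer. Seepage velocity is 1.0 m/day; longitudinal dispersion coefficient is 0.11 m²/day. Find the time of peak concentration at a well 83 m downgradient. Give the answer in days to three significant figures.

For the 1D instantaneous-source solution, setting ∂C/∂t = 0 at fixed x gives v²t² + 2Dt − x² = 0, so t = (√(D² + v²x²) − D)/v².
√(D² + v²x²) = √(0.11² + 1.0² × 83²) = 83.00; v² = 1.
t = (83.00 − 0.11)/1 = 82.9 days (vs. the pure-advection estimate x/v = 83.0 d).

82.9 days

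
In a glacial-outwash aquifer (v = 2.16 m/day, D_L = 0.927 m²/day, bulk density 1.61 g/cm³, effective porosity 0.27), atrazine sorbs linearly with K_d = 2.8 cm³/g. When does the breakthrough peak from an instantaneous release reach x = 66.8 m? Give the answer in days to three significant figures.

544 days

Retardation factor R = 1 + ρ_b·K_d/n = 1 + 1.61 × 2.8/0.27 = 17.70.
Sorption retards both mechanisms: v_R = v/R = 0.1220 m/day, D_R = D/R = 0.05237 m²/day.
Peak time from v_R²t² + 2D_R t − x² = 0: t = (√(D_R² + v_R²x²) − D_R)/v_R².
√(D_R² + v_R²x²) = √(0.05237² + 0.1220² × 66.8²) = 8.150; v_R² = 0.01488.
t = (8.150 − 0.05237)/0.01488 = 544 days.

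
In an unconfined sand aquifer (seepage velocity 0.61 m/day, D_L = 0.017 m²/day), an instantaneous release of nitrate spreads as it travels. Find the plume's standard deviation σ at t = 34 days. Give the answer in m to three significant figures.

1.08 m

Dispersive spreading gives a Gaussian with σ² = 2Dt; advection only shifts the center.
σ = √(2 × 0.017 × 34) = 1.08 m.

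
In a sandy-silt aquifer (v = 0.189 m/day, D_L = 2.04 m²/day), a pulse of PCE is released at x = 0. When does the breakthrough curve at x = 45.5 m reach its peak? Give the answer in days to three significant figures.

190 days

For the 1D instantaneous-source solution, setting ∂C/∂t = 0 at fixed x gives v²t² + 2Dt − x² = 0, so t = (√(D² + v²x²) − D)/v².
√(D² + v²x²) = √(2.04² + 0.189² × 45.5²) = 8.838; v² = 0.035721.
t = (8.838 − 2.04)/0.035721 = 190 days (vs. the pure-advection estimate x/v = 241 d).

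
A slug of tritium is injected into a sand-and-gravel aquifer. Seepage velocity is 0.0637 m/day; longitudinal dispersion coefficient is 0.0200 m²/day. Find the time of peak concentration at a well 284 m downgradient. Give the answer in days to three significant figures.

For the 1D instantaneous-source solution, setting ∂C/∂t = 0 at fixed x gives v²t² + 2Dt − x² = 0, so t = (√(D² + v²x²) − D)/v².
√(D² + v²x²) = √(0.0200² + 0.0637² × 284²) = 18.09; v² = 0.00405769.
t = (18.09 − 0.0200)/0.00405769 = 4450 days (vs. the pure-advection estimate x/v = 4460 d).

4450 days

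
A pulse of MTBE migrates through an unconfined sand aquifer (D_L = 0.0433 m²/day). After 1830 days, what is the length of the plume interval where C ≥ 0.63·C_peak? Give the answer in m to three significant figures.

24.2 m

The plume is Gaussian with σ = √(2Dt) = √(2 × 0.0433 × 1830) = 12.59 m.
C/C_peak = exp(−Δx²/(2σ²)) = 0.63 ⇒ Δx = σ·√(−2 ln 0.63) = 12.59 × 0.9613 = 12.10 m.
Width = 2Δx = 24.2 m.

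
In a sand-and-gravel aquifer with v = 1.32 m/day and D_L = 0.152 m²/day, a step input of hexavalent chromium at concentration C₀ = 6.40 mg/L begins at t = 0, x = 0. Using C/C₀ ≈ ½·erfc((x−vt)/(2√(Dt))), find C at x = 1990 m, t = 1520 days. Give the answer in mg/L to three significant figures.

For a continuous step input, C/C₀ ≈ ½·erfc((x−vt)/(2√(Dt))).
vt = 1.32 × 1520 = 2006.4 m and 2√(Dt) = 2√(0.152 × 1520) = 30.40 m.
Argument (x−vt)/(2√(Dt)) = (1990 − 2006.4)/30.40 = -0.5395; ½·erfc(-0.5395) = 0.7773.
C = 6.40 × 0.7773 = 4.97 mg/L.

4.97 mg/L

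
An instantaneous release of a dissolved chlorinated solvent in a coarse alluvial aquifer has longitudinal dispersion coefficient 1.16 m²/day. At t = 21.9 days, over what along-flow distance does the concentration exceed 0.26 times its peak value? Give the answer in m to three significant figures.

The plume is Gaussian with σ = √(2Dt) = √(2 × 1.16 × 21.9) = 7.128 m.
C/C_peak = exp(−Δx²/(2σ²)) = 0.26 ⇒ Δx = σ·√(−2 ln 0.26) = 7.128 × 1.641 = 11.70 m.
Width = 2Δx = 23.4 m.

23.4 m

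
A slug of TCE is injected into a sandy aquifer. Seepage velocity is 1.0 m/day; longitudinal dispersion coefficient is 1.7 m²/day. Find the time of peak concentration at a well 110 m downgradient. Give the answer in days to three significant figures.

For the 1D instantaneous-source solution, setting ∂C/∂t = 0 at fixed x gives v²t² + 2Dt − x² = 0, so t = (√(D² + v²x²) − D)/v².
√(D² + v²x²) = √(1.7² + 1.0² × 110²) = 110.0; v² = 1.
t = (110.0 − 1.7)/1 = 108 days (vs. the pure-advection estimate x/v = 110 d).

108 days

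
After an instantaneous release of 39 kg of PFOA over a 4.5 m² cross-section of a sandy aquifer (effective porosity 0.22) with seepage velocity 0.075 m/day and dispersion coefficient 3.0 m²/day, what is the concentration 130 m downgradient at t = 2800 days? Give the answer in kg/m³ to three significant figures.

0.100 kg/m³

For an instantaneous plane source, C(x,t) = M/(n_e·A·√(4πDt)) · exp(−(x−vt)²/(4Dt)), with n_e·A the pore (flow) area.
Plume center vt = 0.075 × 2800 = 210 m, so the well at 130 m is 80 m upgradient of the peak.
√(4πDt) = 324.9 m, giving peak height M/(n_e·A·√(4πDt)) = 39/(0.22 × 4.5 × 324.9) = 0.1212 kg/m³.
(x−vt)²/(4Dt) = (-80)²/(4 × 3.0 × 2800) = 0.1905; exp(−0.1905) = 0.8265.
C = 0.1212 × 0.8265 = 0.100 kg/m³.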